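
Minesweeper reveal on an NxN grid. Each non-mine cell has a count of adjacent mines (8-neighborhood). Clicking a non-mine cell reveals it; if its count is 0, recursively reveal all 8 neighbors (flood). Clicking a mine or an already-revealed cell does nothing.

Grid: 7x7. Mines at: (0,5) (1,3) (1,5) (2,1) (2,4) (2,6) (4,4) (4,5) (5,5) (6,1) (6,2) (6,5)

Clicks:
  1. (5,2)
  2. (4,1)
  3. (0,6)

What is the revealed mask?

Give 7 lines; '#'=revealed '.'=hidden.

Click 1 (5,2) count=2: revealed 1 new [(5,2)] -> total=1
Click 2 (4,1) count=0: revealed 11 new [(3,0) (3,1) (3,2) (3,3) (4,0) (4,1) (4,2) (4,3) (5,0) (5,1) (5,3)] -> total=12
Click 3 (0,6) count=2: revealed 1 new [(0,6)] -> total=13

Answer: ......#
.......
.......
####...
####...
####...
.......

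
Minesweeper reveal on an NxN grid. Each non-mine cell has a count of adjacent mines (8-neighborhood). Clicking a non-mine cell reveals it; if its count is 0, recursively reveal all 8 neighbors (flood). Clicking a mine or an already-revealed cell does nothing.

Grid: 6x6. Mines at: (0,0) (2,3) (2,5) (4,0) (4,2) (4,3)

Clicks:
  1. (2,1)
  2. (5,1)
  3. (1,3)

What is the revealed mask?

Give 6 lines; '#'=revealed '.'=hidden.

Answer: ......
####..
###...
###...
......
.#....

Derivation:
Click 1 (2,1) count=0: revealed 9 new [(1,0) (1,1) (1,2) (2,0) (2,1) (2,2) (3,0) (3,1) (3,2)] -> total=9
Click 2 (5,1) count=2: revealed 1 new [(5,1)] -> total=10
Click 3 (1,3) count=1: revealed 1 new [(1,3)] -> total=11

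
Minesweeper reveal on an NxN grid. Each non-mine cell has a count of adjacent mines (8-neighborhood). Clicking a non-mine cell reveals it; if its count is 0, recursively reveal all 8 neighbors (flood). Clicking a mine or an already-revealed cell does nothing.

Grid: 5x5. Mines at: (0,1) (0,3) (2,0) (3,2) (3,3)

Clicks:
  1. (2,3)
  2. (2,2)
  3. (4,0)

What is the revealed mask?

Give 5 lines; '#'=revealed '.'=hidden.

Answer: .....
.....
..##.
##...
##...

Derivation:
Click 1 (2,3) count=2: revealed 1 new [(2,3)] -> total=1
Click 2 (2,2) count=2: revealed 1 new [(2,2)] -> total=2
Click 3 (4,0) count=0: revealed 4 new [(3,0) (3,1) (4,0) (4,1)] -> total=6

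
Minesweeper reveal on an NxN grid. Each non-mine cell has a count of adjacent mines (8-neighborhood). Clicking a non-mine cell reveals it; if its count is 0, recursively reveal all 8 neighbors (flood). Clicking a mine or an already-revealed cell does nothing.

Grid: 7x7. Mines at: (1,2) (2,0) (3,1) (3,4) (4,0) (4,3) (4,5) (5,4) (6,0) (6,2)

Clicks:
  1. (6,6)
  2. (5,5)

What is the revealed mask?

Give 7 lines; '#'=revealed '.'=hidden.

Click 1 (6,6) count=0: revealed 4 new [(5,5) (5,6) (6,5) (6,6)] -> total=4
Click 2 (5,5) count=2: revealed 0 new [(none)] -> total=4

Answer: .......
.......
.......
.......
.......
.....##
.....##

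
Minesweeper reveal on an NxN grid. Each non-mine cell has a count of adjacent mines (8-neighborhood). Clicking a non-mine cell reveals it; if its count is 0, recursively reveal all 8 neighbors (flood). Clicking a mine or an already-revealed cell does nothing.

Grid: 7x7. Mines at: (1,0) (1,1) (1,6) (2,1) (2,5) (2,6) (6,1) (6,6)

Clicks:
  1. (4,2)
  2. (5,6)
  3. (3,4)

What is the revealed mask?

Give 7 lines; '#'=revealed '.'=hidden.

Answer: ..####.
..####.
..###..
#######
#######
#######
..####.

Derivation:
Click 1 (4,2) count=0: revealed 36 new [(0,2) (0,3) (0,4) (0,5) (1,2) (1,3) (1,4) (1,5) (2,2) (2,3) (2,4) (3,0) (3,1) (3,2) (3,3) (3,4) (3,5) (3,6) (4,0) (4,1) (4,2) (4,3) (4,4) (4,5) (4,6) (5,0) (5,1) (5,2) (5,3) (5,4) (5,5) (5,6) (6,2) (6,3) (6,4) (6,5)] -> total=36
Click 2 (5,6) count=1: revealed 0 new [(none)] -> total=36
Click 3 (3,4) count=1: revealed 0 new [(none)] -> total=36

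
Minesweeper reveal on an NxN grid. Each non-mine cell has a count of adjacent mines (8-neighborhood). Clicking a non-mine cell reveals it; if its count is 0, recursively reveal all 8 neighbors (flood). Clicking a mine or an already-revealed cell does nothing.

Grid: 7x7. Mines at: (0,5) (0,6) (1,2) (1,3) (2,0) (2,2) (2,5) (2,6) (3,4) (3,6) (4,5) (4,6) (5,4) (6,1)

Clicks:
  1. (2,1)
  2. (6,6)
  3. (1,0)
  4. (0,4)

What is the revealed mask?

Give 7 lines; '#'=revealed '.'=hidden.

Answer: ....#..
#......
.#.....
.......
.......
.....##
.....##

Derivation:
Click 1 (2,1) count=3: revealed 1 new [(2,1)] -> total=1
Click 2 (6,6) count=0: revealed 4 new [(5,5) (5,6) (6,5) (6,6)] -> total=5
Click 3 (1,0) count=1: revealed 1 new [(1,0)] -> total=6
Click 4 (0,4) count=2: revealed 1 new [(0,4)] -> total=7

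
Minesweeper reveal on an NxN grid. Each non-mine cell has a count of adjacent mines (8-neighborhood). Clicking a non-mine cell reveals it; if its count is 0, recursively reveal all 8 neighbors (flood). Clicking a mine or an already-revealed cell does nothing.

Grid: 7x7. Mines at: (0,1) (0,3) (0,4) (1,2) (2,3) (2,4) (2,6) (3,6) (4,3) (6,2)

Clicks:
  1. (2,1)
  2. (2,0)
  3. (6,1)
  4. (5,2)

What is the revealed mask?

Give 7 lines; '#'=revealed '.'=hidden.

Answer: .......
##.....
###....
###....
###....
###....
##.....

Derivation:
Click 1 (2,1) count=1: revealed 1 new [(2,1)] -> total=1
Click 2 (2,0) count=0: revealed 15 new [(1,0) (1,1) (2,0) (2,2) (3,0) (3,1) (3,2) (4,0) (4,1) (4,2) (5,0) (5,1) (5,2) (6,0) (6,1)] -> total=16
Click 3 (6,1) count=1: revealed 0 new [(none)] -> total=16
Click 4 (5,2) count=2: revealed 0 new [(none)] -> total=16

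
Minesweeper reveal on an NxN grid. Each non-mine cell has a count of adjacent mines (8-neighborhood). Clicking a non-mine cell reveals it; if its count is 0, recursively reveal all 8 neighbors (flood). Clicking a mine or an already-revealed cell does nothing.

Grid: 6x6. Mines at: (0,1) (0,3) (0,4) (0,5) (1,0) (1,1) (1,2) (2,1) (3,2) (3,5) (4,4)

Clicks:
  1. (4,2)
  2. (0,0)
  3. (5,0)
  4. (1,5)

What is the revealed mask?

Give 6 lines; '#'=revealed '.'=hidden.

Answer: #.....
.....#
......
##....
####..
####..

Derivation:
Click 1 (4,2) count=1: revealed 1 new [(4,2)] -> total=1
Click 2 (0,0) count=3: revealed 1 new [(0,0)] -> total=2
Click 3 (5,0) count=0: revealed 9 new [(3,0) (3,1) (4,0) (4,1) (4,3) (5,0) (5,1) (5,2) (5,3)] -> total=11
Click 4 (1,5) count=2: revealed 1 new [(1,5)] -> total=12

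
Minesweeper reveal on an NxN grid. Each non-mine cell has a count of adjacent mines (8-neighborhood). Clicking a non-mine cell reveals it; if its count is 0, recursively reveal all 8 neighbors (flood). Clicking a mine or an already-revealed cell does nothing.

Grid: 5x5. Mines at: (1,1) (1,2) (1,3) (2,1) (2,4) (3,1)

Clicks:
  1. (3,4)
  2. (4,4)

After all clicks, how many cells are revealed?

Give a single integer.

Answer: 6

Derivation:
Click 1 (3,4) count=1: revealed 1 new [(3,4)] -> total=1
Click 2 (4,4) count=0: revealed 5 new [(3,2) (3,3) (4,2) (4,3) (4,4)] -> total=6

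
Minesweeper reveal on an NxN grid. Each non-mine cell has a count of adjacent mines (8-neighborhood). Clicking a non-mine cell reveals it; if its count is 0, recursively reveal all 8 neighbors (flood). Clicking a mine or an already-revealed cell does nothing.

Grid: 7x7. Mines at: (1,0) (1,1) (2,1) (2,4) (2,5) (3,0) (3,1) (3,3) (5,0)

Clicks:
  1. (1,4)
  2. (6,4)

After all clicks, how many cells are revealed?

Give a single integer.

Answer: 22

Derivation:
Click 1 (1,4) count=2: revealed 1 new [(1,4)] -> total=1
Click 2 (6,4) count=0: revealed 21 new [(3,4) (3,5) (3,6) (4,1) (4,2) (4,3) (4,4) (4,5) (4,6) (5,1) (5,2) (5,3) (5,4) (5,5) (5,6) (6,1) (6,2) (6,3) (6,4) (6,5) (6,6)] -> total=22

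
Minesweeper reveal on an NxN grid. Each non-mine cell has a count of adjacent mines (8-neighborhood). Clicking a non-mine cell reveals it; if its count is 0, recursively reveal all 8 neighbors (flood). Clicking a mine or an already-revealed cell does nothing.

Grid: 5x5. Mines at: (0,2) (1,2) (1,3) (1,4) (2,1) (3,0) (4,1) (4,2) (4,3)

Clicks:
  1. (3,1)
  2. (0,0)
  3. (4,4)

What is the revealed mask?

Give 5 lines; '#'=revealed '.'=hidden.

Click 1 (3,1) count=4: revealed 1 new [(3,1)] -> total=1
Click 2 (0,0) count=0: revealed 4 new [(0,0) (0,1) (1,0) (1,1)] -> total=5
Click 3 (4,4) count=1: revealed 1 new [(4,4)] -> total=6

Answer: ##...
##...
.....
.#...
....#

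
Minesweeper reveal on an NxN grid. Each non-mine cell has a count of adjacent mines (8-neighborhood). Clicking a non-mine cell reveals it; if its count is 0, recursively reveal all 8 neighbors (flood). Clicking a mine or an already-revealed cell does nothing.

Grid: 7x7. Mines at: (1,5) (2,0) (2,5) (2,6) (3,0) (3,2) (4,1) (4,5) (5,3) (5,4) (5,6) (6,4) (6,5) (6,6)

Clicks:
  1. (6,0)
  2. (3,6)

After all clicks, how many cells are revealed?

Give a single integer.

Answer: 7

Derivation:
Click 1 (6,0) count=0: revealed 6 new [(5,0) (5,1) (5,2) (6,0) (6,1) (6,2)] -> total=6
Click 2 (3,6) count=3: revealed 1 new [(3,6)] -> total=7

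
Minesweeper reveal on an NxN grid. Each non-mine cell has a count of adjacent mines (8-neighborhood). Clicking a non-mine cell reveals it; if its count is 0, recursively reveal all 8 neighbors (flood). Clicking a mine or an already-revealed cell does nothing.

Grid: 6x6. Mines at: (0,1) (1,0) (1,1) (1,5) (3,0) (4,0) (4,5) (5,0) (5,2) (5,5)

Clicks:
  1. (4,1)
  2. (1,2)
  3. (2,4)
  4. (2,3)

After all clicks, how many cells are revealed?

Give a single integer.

Answer: 18

Derivation:
Click 1 (4,1) count=4: revealed 1 new [(4,1)] -> total=1
Click 2 (1,2) count=2: revealed 1 new [(1,2)] -> total=2
Click 3 (2,4) count=1: revealed 1 new [(2,4)] -> total=3
Click 4 (2,3) count=0: revealed 15 new [(0,2) (0,3) (0,4) (1,3) (1,4) (2,1) (2,2) (2,3) (3,1) (3,2) (3,3) (3,4) (4,2) (4,3) (4,4)] -> total=18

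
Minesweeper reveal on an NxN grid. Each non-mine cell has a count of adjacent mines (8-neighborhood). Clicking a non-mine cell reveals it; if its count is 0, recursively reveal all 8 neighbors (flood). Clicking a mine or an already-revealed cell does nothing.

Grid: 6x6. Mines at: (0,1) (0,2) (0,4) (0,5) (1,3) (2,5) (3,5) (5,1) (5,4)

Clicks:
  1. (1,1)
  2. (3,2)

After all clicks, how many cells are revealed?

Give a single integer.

Answer: 18

Derivation:
Click 1 (1,1) count=2: revealed 1 new [(1,1)] -> total=1
Click 2 (3,2) count=0: revealed 17 new [(1,0) (1,2) (2,0) (2,1) (2,2) (2,3) (2,4) (3,0) (3,1) (3,2) (3,3) (3,4) (4,0) (4,1) (4,2) (4,3) (4,4)] -> total=18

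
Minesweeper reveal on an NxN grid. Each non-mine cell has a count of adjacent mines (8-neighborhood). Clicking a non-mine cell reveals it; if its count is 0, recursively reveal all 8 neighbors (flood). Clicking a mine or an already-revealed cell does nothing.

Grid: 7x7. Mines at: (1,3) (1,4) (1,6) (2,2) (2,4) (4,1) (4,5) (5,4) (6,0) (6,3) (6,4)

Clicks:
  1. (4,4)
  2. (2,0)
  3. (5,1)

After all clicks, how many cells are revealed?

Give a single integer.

Answer: 12

Derivation:
Click 1 (4,4) count=2: revealed 1 new [(4,4)] -> total=1
Click 2 (2,0) count=0: revealed 10 new [(0,0) (0,1) (0,2) (1,0) (1,1) (1,2) (2,0) (2,1) (3,0) (3,1)] -> total=11
Click 3 (5,1) count=2: revealed 1 new [(5,1)] -> total=12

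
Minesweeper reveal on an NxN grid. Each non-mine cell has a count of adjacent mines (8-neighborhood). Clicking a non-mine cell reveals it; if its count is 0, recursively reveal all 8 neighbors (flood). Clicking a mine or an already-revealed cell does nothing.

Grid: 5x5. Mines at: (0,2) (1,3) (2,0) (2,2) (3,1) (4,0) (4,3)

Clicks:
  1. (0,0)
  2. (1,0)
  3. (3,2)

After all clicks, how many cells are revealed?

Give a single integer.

Click 1 (0,0) count=0: revealed 4 new [(0,0) (0,1) (1,0) (1,1)] -> total=4
Click 2 (1,0) count=1: revealed 0 new [(none)] -> total=4
Click 3 (3,2) count=3: revealed 1 new [(3,2)] -> total=5

Answer: 5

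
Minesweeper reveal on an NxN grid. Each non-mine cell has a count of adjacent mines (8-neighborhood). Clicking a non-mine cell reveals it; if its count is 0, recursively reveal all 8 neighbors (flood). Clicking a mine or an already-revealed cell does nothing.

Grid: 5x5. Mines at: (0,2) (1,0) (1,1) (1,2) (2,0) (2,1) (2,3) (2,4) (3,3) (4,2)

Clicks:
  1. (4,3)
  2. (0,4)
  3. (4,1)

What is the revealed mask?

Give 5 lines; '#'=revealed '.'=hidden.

Answer: ...##
...##
.....
.....
.#.#.

Derivation:
Click 1 (4,3) count=2: revealed 1 new [(4,3)] -> total=1
Click 2 (0,4) count=0: revealed 4 new [(0,3) (0,4) (1,3) (1,4)] -> total=5
Click 3 (4,1) count=1: revealed 1 new [(4,1)] -> total=6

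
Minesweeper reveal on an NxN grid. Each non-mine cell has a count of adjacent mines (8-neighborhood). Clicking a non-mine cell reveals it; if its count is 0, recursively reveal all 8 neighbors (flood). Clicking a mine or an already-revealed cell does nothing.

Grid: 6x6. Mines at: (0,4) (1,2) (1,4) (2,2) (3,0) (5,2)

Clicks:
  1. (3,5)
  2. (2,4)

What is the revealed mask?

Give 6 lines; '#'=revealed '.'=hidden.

Answer: ......
......
...###
...###
...###
...###

Derivation:
Click 1 (3,5) count=0: revealed 12 new [(2,3) (2,4) (2,5) (3,3) (3,4) (3,5) (4,3) (4,4) (4,5) (5,3) (5,4) (5,5)] -> total=12
Click 2 (2,4) count=1: revealed 0 new [(none)] -> total=12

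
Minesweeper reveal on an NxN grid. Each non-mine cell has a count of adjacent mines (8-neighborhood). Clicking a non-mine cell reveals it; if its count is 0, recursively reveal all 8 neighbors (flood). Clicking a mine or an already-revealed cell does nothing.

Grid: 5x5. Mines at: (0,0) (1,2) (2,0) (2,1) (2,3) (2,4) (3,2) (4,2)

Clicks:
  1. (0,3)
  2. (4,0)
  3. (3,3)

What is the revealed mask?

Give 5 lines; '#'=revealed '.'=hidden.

Click 1 (0,3) count=1: revealed 1 new [(0,3)] -> total=1
Click 2 (4,0) count=0: revealed 4 new [(3,0) (3,1) (4,0) (4,1)] -> total=5
Click 3 (3,3) count=4: revealed 1 new [(3,3)] -> total=6

Answer: ...#.
.....
.....
##.#.
##...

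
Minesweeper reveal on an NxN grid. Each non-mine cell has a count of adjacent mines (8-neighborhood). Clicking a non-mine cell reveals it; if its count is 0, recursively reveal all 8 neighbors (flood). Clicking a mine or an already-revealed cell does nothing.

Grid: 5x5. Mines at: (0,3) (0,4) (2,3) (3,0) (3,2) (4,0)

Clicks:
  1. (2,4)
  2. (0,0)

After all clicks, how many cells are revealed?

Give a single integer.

Click 1 (2,4) count=1: revealed 1 new [(2,4)] -> total=1
Click 2 (0,0) count=0: revealed 9 new [(0,0) (0,1) (0,2) (1,0) (1,1) (1,2) (2,0) (2,1) (2,2)] -> total=10

Answer: 10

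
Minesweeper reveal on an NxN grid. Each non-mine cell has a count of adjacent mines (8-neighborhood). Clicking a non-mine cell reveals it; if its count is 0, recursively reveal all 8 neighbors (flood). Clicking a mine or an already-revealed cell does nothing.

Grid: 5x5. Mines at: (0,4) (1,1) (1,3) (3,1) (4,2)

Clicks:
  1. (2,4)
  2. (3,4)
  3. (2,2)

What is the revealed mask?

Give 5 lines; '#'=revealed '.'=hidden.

Click 1 (2,4) count=1: revealed 1 new [(2,4)] -> total=1
Click 2 (3,4) count=0: revealed 5 new [(2,3) (3,3) (3,4) (4,3) (4,4)] -> total=6
Click 3 (2,2) count=3: revealed 1 new [(2,2)] -> total=7

Answer: .....
.....
..###
...##
...##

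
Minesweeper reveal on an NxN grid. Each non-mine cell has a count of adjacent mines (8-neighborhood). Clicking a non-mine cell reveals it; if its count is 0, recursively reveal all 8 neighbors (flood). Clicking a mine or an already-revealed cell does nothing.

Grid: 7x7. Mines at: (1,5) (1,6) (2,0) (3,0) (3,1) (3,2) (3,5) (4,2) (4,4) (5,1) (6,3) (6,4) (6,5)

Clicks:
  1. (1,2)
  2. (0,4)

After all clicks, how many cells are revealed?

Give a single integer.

Answer: 14

Derivation:
Click 1 (1,2) count=0: revealed 14 new [(0,0) (0,1) (0,2) (0,3) (0,4) (1,0) (1,1) (1,2) (1,3) (1,4) (2,1) (2,2) (2,3) (2,4)] -> total=14
Click 2 (0,4) count=1: revealed 0 new [(none)] -> total=14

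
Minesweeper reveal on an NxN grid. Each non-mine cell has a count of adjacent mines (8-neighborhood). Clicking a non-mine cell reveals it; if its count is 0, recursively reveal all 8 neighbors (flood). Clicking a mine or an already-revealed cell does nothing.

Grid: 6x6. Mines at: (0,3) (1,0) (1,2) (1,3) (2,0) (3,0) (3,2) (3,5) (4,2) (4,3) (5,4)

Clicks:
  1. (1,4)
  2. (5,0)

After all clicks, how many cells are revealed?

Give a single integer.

Click 1 (1,4) count=2: revealed 1 new [(1,4)] -> total=1
Click 2 (5,0) count=0: revealed 4 new [(4,0) (4,1) (5,0) (5,1)] -> total=5

Answer: 5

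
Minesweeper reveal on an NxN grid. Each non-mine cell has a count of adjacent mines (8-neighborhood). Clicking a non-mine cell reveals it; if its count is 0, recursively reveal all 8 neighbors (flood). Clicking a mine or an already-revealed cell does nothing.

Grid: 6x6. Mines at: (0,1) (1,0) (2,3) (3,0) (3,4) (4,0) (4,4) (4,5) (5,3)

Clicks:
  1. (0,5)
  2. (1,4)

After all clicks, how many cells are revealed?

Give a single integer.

Click 1 (0,5) count=0: revealed 10 new [(0,2) (0,3) (0,4) (0,5) (1,2) (1,3) (1,4) (1,5) (2,4) (2,5)] -> total=10
Click 2 (1,4) count=1: revealed 0 new [(none)] -> total=10

Answer: 10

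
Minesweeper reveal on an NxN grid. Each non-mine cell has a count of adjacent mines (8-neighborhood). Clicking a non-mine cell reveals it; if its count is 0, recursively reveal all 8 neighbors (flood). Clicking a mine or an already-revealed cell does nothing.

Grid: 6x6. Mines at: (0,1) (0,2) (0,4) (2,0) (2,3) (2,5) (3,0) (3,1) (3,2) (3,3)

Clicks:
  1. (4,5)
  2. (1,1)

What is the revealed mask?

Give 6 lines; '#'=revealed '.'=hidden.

Answer: ......
.#....
......
....##
######
######

Derivation:
Click 1 (4,5) count=0: revealed 14 new [(3,4) (3,5) (4,0) (4,1) (4,2) (4,3) (4,4) (4,5) (5,0) (5,1) (5,2) (5,3) (5,4) (5,5)] -> total=14
Click 2 (1,1) count=3: revealed 1 new [(1,1)] -> total=15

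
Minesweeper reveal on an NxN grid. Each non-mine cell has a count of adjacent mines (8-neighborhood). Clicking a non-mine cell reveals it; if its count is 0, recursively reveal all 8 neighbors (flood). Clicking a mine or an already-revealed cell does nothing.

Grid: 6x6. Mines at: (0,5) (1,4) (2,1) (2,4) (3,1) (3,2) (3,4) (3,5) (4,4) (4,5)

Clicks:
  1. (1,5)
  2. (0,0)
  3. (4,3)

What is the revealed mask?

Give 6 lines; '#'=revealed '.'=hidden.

Answer: ####..
####.#
......
......
...#..
......

Derivation:
Click 1 (1,5) count=3: revealed 1 new [(1,5)] -> total=1
Click 2 (0,0) count=0: revealed 8 new [(0,0) (0,1) (0,2) (0,3) (1,0) (1,1) (1,2) (1,3)] -> total=9
Click 3 (4,3) count=3: revealed 1 new [(4,3)] -> total=10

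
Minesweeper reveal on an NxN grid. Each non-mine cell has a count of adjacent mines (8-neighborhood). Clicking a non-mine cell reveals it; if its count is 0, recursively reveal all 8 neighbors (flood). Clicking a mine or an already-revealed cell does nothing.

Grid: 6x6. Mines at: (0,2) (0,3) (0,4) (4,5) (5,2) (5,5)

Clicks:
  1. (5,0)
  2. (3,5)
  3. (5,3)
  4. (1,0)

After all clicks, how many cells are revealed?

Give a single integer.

Answer: 28

Derivation:
Click 1 (5,0) count=0: revealed 27 new [(0,0) (0,1) (1,0) (1,1) (1,2) (1,3) (1,4) (1,5) (2,0) (2,1) (2,2) (2,3) (2,4) (2,5) (3,0) (3,1) (3,2) (3,3) (3,4) (3,5) (4,0) (4,1) (4,2) (4,3) (4,4) (5,0) (5,1)] -> total=27
Click 2 (3,5) count=1: revealed 0 new [(none)] -> total=27
Click 3 (5,3) count=1: revealed 1 new [(5,3)] -> total=28
Click 4 (1,0) count=0: revealed 0 new [(none)] -> total=28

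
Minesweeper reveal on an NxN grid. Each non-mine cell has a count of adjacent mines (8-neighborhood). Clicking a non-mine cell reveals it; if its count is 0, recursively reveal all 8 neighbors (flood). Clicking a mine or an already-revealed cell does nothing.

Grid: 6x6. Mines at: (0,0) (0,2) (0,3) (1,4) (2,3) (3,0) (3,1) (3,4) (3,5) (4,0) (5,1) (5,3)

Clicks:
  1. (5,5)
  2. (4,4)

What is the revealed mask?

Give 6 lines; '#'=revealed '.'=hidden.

Click 1 (5,5) count=0: revealed 4 new [(4,4) (4,5) (5,4) (5,5)] -> total=4
Click 2 (4,4) count=3: revealed 0 new [(none)] -> total=4

Answer: ......
......
......
......
....##
....##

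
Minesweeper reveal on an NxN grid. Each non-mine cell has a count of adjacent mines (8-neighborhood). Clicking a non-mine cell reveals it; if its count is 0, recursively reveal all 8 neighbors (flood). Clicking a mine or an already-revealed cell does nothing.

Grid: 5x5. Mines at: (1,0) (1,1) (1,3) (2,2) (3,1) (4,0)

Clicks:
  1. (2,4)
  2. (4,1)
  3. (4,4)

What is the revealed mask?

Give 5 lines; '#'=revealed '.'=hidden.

Answer: .....
.....
...##
..###
.####

Derivation:
Click 1 (2,4) count=1: revealed 1 new [(2,4)] -> total=1
Click 2 (4,1) count=2: revealed 1 new [(4,1)] -> total=2
Click 3 (4,4) count=0: revealed 7 new [(2,3) (3,2) (3,3) (3,4) (4,2) (4,3) (4,4)] -> total=9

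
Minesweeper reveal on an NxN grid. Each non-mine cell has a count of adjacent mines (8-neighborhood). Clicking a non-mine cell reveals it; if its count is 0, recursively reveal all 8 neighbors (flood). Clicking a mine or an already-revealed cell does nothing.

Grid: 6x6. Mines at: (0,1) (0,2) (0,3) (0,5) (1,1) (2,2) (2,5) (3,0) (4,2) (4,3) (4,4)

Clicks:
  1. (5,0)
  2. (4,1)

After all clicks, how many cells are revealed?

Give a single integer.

Click 1 (5,0) count=0: revealed 4 new [(4,0) (4,1) (5,0) (5,1)] -> total=4
Click 2 (4,1) count=2: revealed 0 new [(none)] -> total=4

Answer: 4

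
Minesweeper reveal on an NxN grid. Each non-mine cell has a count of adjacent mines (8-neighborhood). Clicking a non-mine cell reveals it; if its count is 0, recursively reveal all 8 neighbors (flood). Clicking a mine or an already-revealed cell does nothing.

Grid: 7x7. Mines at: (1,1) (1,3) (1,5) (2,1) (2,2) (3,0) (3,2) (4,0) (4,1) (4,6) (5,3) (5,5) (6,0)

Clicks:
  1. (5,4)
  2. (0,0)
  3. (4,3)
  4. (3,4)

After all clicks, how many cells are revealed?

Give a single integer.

Answer: 11

Derivation:
Click 1 (5,4) count=2: revealed 1 new [(5,4)] -> total=1
Click 2 (0,0) count=1: revealed 1 new [(0,0)] -> total=2
Click 3 (4,3) count=2: revealed 1 new [(4,3)] -> total=3
Click 4 (3,4) count=0: revealed 8 new [(2,3) (2,4) (2,5) (3,3) (3,4) (3,5) (4,4) (4,5)] -> total=11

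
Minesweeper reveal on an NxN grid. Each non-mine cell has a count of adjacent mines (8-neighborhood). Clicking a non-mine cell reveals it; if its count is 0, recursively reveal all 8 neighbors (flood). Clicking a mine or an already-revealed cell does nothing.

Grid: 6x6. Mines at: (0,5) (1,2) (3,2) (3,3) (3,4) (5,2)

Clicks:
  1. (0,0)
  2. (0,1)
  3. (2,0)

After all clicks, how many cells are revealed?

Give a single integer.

Answer: 12

Derivation:
Click 1 (0,0) count=0: revealed 12 new [(0,0) (0,1) (1,0) (1,1) (2,0) (2,1) (3,0) (3,1) (4,0) (4,1) (5,0) (5,1)] -> total=12
Click 2 (0,1) count=1: revealed 0 new [(none)] -> total=12
Click 3 (2,0) count=0: revealed 0 new [(none)] -> total=12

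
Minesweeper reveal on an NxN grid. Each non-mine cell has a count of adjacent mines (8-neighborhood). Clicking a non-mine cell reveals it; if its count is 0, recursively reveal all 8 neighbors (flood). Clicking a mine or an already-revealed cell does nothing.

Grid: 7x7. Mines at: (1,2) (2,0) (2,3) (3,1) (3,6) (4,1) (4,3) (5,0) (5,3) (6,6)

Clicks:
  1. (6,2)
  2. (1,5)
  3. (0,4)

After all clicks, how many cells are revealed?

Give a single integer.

Answer: 12

Derivation:
Click 1 (6,2) count=1: revealed 1 new [(6,2)] -> total=1
Click 2 (1,5) count=0: revealed 11 new [(0,3) (0,4) (0,5) (0,6) (1,3) (1,4) (1,5) (1,6) (2,4) (2,5) (2,6)] -> total=12
Click 3 (0,4) count=0: revealed 0 new [(none)] -> total=12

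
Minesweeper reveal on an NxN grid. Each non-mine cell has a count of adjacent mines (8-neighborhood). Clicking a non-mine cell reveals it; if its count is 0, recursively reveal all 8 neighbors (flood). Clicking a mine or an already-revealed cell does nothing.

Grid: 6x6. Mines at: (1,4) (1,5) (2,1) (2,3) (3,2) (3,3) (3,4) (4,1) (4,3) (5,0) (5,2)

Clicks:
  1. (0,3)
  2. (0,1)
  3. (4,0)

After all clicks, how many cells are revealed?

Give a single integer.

Answer: 9

Derivation:
Click 1 (0,3) count=1: revealed 1 new [(0,3)] -> total=1
Click 2 (0,1) count=0: revealed 7 new [(0,0) (0,1) (0,2) (1,0) (1,1) (1,2) (1,3)] -> total=8
Click 3 (4,0) count=2: revealed 1 new [(4,0)] -> total=9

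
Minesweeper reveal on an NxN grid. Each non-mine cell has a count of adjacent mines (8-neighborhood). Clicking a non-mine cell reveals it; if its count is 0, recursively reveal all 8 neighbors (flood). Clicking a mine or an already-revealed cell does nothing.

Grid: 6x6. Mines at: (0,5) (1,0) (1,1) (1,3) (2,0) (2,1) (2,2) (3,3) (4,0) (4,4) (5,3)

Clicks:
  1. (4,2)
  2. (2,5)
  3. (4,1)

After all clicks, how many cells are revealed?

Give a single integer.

Answer: 8

Derivation:
Click 1 (4,2) count=2: revealed 1 new [(4,2)] -> total=1
Click 2 (2,5) count=0: revealed 6 new [(1,4) (1,5) (2,4) (2,5) (3,4) (3,5)] -> total=7
Click 3 (4,1) count=1: revealed 1 new [(4,1)] -> total=8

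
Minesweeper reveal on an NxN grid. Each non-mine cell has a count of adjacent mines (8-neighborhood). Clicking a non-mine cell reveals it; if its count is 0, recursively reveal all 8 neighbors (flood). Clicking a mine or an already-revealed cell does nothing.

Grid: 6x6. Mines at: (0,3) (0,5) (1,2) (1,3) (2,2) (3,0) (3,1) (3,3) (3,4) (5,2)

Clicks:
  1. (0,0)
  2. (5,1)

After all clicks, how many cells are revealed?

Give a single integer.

Answer: 7

Derivation:
Click 1 (0,0) count=0: revealed 6 new [(0,0) (0,1) (1,0) (1,1) (2,0) (2,1)] -> total=6
Click 2 (5,1) count=1: revealed 1 new [(5,1)] -> total=7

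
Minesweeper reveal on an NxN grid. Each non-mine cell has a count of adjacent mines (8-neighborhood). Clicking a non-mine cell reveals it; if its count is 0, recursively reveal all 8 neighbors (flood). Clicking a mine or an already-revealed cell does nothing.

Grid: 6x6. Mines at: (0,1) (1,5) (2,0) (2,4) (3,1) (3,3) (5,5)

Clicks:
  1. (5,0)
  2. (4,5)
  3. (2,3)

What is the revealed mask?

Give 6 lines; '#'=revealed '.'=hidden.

Answer: ......
......
...#..
......
######
#####.

Derivation:
Click 1 (5,0) count=0: revealed 10 new [(4,0) (4,1) (4,2) (4,3) (4,4) (5,0) (5,1) (5,2) (5,3) (5,4)] -> total=10
Click 2 (4,5) count=1: revealed 1 new [(4,5)] -> total=11
Click 3 (2,3) count=2: revealed 1 new [(2,3)] -> total=12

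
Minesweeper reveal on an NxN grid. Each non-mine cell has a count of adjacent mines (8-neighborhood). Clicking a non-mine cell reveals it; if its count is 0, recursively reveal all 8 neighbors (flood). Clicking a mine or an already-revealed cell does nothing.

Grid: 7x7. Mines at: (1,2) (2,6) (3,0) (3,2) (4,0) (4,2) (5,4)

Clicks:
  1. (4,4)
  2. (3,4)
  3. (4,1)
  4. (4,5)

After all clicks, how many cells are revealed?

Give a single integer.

Answer: 18

Derivation:
Click 1 (4,4) count=1: revealed 1 new [(4,4)] -> total=1
Click 2 (3,4) count=0: revealed 16 new [(0,3) (0,4) (0,5) (0,6) (1,3) (1,4) (1,5) (1,6) (2,3) (2,4) (2,5) (3,3) (3,4) (3,5) (4,3) (4,5)] -> total=17
Click 3 (4,1) count=4: revealed 1 new [(4,1)] -> total=18
Click 4 (4,5) count=1: revealed 0 new [(none)] -> total=18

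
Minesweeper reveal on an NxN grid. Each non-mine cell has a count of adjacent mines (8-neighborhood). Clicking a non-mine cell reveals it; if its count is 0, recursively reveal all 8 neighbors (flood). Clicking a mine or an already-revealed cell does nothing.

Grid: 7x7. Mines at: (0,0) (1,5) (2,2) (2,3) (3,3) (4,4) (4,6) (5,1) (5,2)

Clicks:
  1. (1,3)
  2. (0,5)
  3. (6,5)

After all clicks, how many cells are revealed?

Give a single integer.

Click 1 (1,3) count=2: revealed 1 new [(1,3)] -> total=1
Click 2 (0,5) count=1: revealed 1 new [(0,5)] -> total=2
Click 3 (6,5) count=0: revealed 8 new [(5,3) (5,4) (5,5) (5,6) (6,3) (6,4) (6,5) (6,6)] -> total=10

Answer: 10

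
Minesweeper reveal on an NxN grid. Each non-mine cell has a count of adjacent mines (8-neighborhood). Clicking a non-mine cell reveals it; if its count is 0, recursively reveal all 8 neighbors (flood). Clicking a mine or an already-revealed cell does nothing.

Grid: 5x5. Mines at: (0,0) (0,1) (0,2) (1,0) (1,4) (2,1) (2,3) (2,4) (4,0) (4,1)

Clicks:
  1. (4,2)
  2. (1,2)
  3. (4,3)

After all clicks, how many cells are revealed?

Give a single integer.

Answer: 7

Derivation:
Click 1 (4,2) count=1: revealed 1 new [(4,2)] -> total=1
Click 2 (1,2) count=4: revealed 1 new [(1,2)] -> total=2
Click 3 (4,3) count=0: revealed 5 new [(3,2) (3,3) (3,4) (4,3) (4,4)] -> total=7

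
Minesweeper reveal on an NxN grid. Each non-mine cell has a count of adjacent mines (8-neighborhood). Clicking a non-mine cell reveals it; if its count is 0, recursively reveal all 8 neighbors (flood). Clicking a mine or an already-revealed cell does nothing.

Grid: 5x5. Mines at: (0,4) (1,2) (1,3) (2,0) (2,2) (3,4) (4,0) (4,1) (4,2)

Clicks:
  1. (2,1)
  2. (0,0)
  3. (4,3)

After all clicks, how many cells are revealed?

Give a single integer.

Click 1 (2,1) count=3: revealed 1 new [(2,1)] -> total=1
Click 2 (0,0) count=0: revealed 4 new [(0,0) (0,1) (1,0) (1,1)] -> total=5
Click 3 (4,3) count=2: revealed 1 new [(4,3)] -> total=6

Answer: 6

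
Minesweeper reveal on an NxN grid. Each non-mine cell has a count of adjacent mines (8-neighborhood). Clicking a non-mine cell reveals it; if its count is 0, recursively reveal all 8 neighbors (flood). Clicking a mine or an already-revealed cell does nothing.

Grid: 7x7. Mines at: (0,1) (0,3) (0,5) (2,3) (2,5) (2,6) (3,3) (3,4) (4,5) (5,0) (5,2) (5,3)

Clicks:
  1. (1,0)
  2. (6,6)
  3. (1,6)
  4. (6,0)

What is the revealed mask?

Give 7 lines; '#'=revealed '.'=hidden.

Click 1 (1,0) count=1: revealed 1 new [(1,0)] -> total=1
Click 2 (6,6) count=0: revealed 6 new [(5,4) (5,5) (5,6) (6,4) (6,5) (6,6)] -> total=7
Click 3 (1,6) count=3: revealed 1 new [(1,6)] -> total=8
Click 4 (6,0) count=1: revealed 1 new [(6,0)] -> total=9

Answer: .......
#.....#
.......
.......
.......
....###
#...###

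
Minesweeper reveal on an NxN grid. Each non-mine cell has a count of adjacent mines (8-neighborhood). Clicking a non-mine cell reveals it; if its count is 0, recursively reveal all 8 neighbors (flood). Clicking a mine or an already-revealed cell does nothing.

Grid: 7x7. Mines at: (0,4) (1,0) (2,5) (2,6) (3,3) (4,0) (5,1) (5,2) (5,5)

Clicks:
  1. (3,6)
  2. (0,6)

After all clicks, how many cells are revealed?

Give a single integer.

Answer: 5

Derivation:
Click 1 (3,6) count=2: revealed 1 new [(3,6)] -> total=1
Click 2 (0,6) count=0: revealed 4 new [(0,5) (0,6) (1,5) (1,6)] -> total=5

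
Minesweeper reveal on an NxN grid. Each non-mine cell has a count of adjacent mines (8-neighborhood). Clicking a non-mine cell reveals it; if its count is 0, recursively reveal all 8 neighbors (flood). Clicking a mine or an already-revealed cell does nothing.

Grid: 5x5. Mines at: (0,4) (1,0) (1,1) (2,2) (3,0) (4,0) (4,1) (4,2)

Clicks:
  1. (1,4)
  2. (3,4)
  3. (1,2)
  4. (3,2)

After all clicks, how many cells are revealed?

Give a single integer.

Click 1 (1,4) count=1: revealed 1 new [(1,4)] -> total=1
Click 2 (3,4) count=0: revealed 7 new [(1,3) (2,3) (2,4) (3,3) (3,4) (4,3) (4,4)] -> total=8
Click 3 (1,2) count=2: revealed 1 new [(1,2)] -> total=9
Click 4 (3,2) count=3: revealed 1 new [(3,2)] -> total=10

Answer: 10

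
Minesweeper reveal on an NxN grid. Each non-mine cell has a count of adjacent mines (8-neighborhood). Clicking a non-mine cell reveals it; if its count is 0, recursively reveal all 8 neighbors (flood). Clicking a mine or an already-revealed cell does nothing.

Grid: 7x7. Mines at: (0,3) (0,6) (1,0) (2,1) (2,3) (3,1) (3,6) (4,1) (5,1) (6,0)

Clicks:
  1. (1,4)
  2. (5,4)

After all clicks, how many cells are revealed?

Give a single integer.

Click 1 (1,4) count=2: revealed 1 new [(1,4)] -> total=1
Click 2 (5,4) count=0: revealed 19 new [(3,2) (3,3) (3,4) (3,5) (4,2) (4,3) (4,4) (4,5) (4,6) (5,2) (5,3) (5,4) (5,5) (5,6) (6,2) (6,3) (6,4) (6,5) (6,6)] -> total=20

Answer: 20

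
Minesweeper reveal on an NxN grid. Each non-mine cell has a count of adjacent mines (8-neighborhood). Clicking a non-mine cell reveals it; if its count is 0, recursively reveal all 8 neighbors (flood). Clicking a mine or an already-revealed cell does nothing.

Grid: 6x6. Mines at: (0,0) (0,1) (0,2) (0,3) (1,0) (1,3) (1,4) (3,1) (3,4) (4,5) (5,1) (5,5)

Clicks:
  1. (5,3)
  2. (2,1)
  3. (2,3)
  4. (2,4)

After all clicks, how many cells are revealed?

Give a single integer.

Answer: 9

Derivation:
Click 1 (5,3) count=0: revealed 6 new [(4,2) (4,3) (4,4) (5,2) (5,3) (5,4)] -> total=6
Click 2 (2,1) count=2: revealed 1 new [(2,1)] -> total=7
Click 3 (2,3) count=3: revealed 1 new [(2,3)] -> total=8
Click 4 (2,4) count=3: revealed 1 new [(2,4)] -> total=9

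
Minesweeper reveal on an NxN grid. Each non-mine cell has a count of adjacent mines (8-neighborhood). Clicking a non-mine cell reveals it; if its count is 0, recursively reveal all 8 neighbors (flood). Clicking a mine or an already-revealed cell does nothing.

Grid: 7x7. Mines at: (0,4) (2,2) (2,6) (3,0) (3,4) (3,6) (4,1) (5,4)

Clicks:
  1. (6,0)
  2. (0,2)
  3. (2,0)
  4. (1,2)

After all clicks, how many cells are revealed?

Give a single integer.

Answer: 18

Derivation:
Click 1 (6,0) count=0: revealed 8 new [(5,0) (5,1) (5,2) (5,3) (6,0) (6,1) (6,2) (6,3)] -> total=8
Click 2 (0,2) count=0: revealed 10 new [(0,0) (0,1) (0,2) (0,3) (1,0) (1,1) (1,2) (1,3) (2,0) (2,1)] -> total=18
Click 3 (2,0) count=1: revealed 0 new [(none)] -> total=18
Click 4 (1,2) count=1: revealed 0 new [(none)] -> total=18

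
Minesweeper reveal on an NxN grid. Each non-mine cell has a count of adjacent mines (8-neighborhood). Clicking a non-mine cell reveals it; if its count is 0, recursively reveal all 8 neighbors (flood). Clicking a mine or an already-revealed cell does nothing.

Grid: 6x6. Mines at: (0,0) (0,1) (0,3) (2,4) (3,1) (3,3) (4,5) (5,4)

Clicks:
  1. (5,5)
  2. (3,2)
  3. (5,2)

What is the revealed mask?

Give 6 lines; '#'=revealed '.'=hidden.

Answer: ......
......
......
..#...
####..
####.#

Derivation:
Click 1 (5,5) count=2: revealed 1 new [(5,5)] -> total=1
Click 2 (3,2) count=2: revealed 1 new [(3,2)] -> total=2
Click 3 (5,2) count=0: revealed 8 new [(4,0) (4,1) (4,2) (4,3) (5,0) (5,1) (5,2) (5,3)] -> total=10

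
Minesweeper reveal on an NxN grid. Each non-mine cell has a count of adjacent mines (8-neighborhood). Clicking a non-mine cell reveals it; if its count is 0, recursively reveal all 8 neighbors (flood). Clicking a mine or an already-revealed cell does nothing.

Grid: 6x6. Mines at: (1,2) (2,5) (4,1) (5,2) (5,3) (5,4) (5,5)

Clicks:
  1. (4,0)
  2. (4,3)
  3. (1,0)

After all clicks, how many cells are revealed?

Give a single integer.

Click 1 (4,0) count=1: revealed 1 new [(4,0)] -> total=1
Click 2 (4,3) count=3: revealed 1 new [(4,3)] -> total=2
Click 3 (1,0) count=0: revealed 8 new [(0,0) (0,1) (1,0) (1,1) (2,0) (2,1) (3,0) (3,1)] -> total=10

Answer: 10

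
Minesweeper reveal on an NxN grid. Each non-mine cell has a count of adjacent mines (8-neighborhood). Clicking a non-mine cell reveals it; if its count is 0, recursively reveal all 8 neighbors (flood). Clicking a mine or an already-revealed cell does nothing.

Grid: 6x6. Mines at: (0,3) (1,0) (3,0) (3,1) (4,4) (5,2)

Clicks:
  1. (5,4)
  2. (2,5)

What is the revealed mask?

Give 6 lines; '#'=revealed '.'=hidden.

Answer: ....##
..####
..####
..####
......
....#.

Derivation:
Click 1 (5,4) count=1: revealed 1 new [(5,4)] -> total=1
Click 2 (2,5) count=0: revealed 14 new [(0,4) (0,5) (1,2) (1,3) (1,4) (1,5) (2,2) (2,3) (2,4) (2,5) (3,2) (3,3) (3,4) (3,5)] -> total=15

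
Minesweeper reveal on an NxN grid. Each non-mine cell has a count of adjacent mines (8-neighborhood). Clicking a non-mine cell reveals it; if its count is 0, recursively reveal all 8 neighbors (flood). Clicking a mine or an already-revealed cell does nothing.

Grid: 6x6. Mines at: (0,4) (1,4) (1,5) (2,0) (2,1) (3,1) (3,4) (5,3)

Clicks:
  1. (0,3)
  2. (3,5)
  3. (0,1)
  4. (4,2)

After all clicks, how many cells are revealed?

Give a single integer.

Answer: 10

Derivation:
Click 1 (0,3) count=2: revealed 1 new [(0,3)] -> total=1
Click 2 (3,5) count=1: revealed 1 new [(3,5)] -> total=2
Click 3 (0,1) count=0: revealed 7 new [(0,0) (0,1) (0,2) (1,0) (1,1) (1,2) (1,3)] -> total=9
Click 4 (4,2) count=2: revealed 1 new [(4,2)] -> total=10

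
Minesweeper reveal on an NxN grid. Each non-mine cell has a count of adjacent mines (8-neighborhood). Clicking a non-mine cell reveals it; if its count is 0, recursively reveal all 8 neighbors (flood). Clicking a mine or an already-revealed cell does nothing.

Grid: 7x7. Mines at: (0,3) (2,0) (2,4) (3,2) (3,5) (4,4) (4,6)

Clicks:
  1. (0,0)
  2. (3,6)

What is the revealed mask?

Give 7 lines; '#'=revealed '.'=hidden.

Click 1 (0,0) count=0: revealed 6 new [(0,0) (0,1) (0,2) (1,0) (1,1) (1,2)] -> total=6
Click 2 (3,6) count=2: revealed 1 new [(3,6)] -> total=7

Answer: ###....
###....
.......
......#
.......
.......
.......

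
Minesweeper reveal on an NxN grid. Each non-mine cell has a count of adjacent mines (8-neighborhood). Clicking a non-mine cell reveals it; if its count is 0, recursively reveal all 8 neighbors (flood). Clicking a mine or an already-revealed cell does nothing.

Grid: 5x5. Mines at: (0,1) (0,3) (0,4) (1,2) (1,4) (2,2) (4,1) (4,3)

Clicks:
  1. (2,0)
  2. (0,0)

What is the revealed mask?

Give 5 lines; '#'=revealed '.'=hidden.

Click 1 (2,0) count=0: revealed 6 new [(1,0) (1,1) (2,0) (2,1) (3,0) (3,1)] -> total=6
Click 2 (0,0) count=1: revealed 1 new [(0,0)] -> total=7

Answer: #....
##...
##...
##...
.....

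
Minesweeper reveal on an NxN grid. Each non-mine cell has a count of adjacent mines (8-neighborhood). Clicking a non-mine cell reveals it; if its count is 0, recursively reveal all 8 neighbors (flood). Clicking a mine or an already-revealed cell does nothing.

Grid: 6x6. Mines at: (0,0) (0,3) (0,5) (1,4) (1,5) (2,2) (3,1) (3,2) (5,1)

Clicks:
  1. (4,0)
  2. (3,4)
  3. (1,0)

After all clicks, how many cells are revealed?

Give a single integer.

Answer: 16

Derivation:
Click 1 (4,0) count=2: revealed 1 new [(4,0)] -> total=1
Click 2 (3,4) count=0: revealed 14 new [(2,3) (2,4) (2,5) (3,3) (3,4) (3,5) (4,2) (4,3) (4,4) (4,5) (5,2) (5,3) (5,4) (5,5)] -> total=15
Click 3 (1,0) count=1: revealed 1 new [(1,0)] -> total=16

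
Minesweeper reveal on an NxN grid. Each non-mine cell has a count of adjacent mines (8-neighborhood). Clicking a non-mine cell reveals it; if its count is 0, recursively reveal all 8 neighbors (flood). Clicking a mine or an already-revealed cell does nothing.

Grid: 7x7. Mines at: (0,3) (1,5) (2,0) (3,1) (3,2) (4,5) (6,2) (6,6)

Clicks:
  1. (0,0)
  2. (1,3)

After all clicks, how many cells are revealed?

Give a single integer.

Answer: 7

Derivation:
Click 1 (0,0) count=0: revealed 6 new [(0,0) (0,1) (0,2) (1,0) (1,1) (1,2)] -> total=6
Click 2 (1,3) count=1: revealed 1 new [(1,3)] -> total=7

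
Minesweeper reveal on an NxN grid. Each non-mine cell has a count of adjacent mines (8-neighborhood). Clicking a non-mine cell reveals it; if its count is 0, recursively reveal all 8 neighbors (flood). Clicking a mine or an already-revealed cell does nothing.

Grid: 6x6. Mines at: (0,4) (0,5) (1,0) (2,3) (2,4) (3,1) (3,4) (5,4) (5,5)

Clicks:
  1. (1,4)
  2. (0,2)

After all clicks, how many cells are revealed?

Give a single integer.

Answer: 7

Derivation:
Click 1 (1,4) count=4: revealed 1 new [(1,4)] -> total=1
Click 2 (0,2) count=0: revealed 6 new [(0,1) (0,2) (0,3) (1,1) (1,2) (1,3)] -> total=7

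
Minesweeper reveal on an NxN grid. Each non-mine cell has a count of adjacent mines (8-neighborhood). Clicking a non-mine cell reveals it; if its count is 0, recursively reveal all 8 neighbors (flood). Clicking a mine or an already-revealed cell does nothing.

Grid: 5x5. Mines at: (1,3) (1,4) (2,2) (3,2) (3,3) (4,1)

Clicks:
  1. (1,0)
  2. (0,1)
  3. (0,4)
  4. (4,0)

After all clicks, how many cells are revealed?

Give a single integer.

Click 1 (1,0) count=0: revealed 10 new [(0,0) (0,1) (0,2) (1,0) (1,1) (1,2) (2,0) (2,1) (3,0) (3,1)] -> total=10
Click 2 (0,1) count=0: revealed 0 new [(none)] -> total=10
Click 3 (0,4) count=2: revealed 1 new [(0,4)] -> total=11
Click 4 (4,0) count=1: revealed 1 new [(4,0)] -> total=12

Answer: 12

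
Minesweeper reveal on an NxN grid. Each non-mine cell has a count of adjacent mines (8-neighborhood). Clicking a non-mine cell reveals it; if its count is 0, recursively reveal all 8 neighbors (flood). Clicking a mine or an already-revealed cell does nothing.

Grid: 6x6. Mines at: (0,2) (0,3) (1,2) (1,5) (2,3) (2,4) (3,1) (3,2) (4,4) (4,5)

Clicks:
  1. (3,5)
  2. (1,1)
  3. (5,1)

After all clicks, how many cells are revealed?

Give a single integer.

Answer: 10

Derivation:
Click 1 (3,5) count=3: revealed 1 new [(3,5)] -> total=1
Click 2 (1,1) count=2: revealed 1 new [(1,1)] -> total=2
Click 3 (5,1) count=0: revealed 8 new [(4,0) (4,1) (4,2) (4,3) (5,0) (5,1) (5,2) (5,3)] -> total=10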